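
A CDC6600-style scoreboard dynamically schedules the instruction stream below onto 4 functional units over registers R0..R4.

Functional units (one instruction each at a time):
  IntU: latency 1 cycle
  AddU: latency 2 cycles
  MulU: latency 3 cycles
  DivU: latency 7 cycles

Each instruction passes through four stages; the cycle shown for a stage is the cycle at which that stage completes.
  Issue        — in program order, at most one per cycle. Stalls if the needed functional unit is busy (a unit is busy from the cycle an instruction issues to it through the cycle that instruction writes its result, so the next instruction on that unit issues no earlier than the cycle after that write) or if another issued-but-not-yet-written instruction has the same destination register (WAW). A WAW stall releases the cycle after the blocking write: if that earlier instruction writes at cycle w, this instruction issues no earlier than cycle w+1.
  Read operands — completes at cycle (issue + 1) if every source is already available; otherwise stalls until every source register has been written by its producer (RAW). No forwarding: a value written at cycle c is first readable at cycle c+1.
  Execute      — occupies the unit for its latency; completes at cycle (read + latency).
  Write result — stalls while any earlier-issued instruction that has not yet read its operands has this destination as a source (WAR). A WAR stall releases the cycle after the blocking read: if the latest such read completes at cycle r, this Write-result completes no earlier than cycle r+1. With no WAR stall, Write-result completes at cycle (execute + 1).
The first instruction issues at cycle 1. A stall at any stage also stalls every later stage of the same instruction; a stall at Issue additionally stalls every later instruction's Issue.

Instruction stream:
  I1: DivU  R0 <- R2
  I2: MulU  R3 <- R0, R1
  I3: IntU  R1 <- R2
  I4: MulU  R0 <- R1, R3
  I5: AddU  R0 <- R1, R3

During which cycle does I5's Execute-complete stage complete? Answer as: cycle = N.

cycle = 25

[1] I1 issues→DivU
[2] I1 reads; I2 issues→MulU
[3] I3 issues→IntU
[4] I3 reads
[5] I3 exec-done
[9] I1 exec-done
[10] I1 writes R0
[11] I2 reads
[12] I3 writes R1
[14] I2 exec-done
[15] I2 writes R3
[16] I4 issues→MulU
[17] I4 reads
[20] I4 exec-done
[21] I4 writes R0
[22] I5 issues→AddU
[23] I5 reads
[25] I5 exec-done
[26] I5 writes R0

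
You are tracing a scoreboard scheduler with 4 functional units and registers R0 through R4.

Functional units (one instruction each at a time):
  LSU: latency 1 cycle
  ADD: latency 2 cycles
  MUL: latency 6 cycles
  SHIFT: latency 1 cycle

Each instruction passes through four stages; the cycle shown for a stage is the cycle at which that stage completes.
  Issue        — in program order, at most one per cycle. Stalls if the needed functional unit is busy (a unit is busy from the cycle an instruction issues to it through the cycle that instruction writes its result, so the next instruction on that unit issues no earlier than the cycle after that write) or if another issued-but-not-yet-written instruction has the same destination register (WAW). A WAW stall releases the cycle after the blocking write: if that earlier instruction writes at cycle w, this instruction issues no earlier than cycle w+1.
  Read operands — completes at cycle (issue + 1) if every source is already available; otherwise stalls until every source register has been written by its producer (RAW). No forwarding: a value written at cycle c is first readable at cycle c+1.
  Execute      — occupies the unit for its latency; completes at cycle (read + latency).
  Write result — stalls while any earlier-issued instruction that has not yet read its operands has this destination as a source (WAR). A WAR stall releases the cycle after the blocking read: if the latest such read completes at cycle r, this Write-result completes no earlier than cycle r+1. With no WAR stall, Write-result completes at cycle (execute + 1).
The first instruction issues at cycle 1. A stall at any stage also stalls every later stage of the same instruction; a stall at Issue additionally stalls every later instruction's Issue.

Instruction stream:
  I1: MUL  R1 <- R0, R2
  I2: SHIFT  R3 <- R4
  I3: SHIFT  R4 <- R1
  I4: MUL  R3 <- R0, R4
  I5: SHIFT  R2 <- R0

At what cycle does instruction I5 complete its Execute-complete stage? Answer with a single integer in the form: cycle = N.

cycle 1: I1 dispatched to MUL
cycle 2: I1 operands ready; I2 dispatched to SHIFT
cycle 3: I2 operands ready
cycle 4: I2 complete
cycle 5: R3←I2
cycle 6: I3 dispatched to SHIFT
cycle 8: I1 complete
cycle 9: R1←I1
cycle 10: I3 operands ready; I4 dispatched to MUL
cycle 11: I3 complete
cycle 12: R4←I3
cycle 13: I4 operands ready; I5 dispatched to SHIFT
cycle 14: I5 operands ready
cycle 15: I5 complete
cycle 16: R2←I5
cycle 19: I4 complete
cycle 20: R3←I4

cycle = 15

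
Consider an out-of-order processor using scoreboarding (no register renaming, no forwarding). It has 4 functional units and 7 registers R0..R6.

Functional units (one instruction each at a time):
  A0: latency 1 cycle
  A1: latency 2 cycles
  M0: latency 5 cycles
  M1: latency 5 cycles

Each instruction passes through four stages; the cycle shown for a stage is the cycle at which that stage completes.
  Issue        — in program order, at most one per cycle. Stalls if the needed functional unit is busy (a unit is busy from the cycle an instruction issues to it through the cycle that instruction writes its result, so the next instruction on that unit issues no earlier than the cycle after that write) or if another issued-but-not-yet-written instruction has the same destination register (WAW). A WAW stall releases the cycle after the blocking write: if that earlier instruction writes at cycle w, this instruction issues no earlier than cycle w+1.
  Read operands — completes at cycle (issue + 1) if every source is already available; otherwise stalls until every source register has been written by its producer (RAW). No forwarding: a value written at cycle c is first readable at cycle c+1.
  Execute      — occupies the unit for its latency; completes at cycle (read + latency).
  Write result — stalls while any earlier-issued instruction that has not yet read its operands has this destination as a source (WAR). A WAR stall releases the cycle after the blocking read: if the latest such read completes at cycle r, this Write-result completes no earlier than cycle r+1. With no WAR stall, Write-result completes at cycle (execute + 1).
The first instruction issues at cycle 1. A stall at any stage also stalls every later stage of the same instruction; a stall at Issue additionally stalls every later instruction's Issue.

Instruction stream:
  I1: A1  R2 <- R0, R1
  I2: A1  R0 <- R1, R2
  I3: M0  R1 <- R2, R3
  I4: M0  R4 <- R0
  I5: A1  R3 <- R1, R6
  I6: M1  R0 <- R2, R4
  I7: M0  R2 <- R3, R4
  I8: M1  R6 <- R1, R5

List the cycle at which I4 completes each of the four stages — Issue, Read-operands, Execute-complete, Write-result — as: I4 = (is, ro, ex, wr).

I4 = (15, 16, 21, 22)

c1: I1 dispatched to A1
c2: I1 operands ready
c4: I1 complete
c5: R2←I1
c6: I2 dispatched to A1
c7: I2 operands ready · I3 dispatched to M0
c8: I3 operands ready
c9: I2 complete
c10: R0←I2
c13: I3 complete
c14: R1←I3
c15: I4 dispatched to M0
c16: I4 operands ready · I5 dispatched to A1
c17: I5 operands ready · I6 dispatched to M1
c19: I5 complete
c20: R3←I5
c21: I4 complete
c22: R4←I4
c23: I6 operands ready · I7 dispatched to M0
c24: I7 operands ready
c28: I6 complete
c29: R0←I6 · I7 complete
c30: R2←I7 · I8 dispatched to M1
c31: I8 operands ready
c36: I8 complete
c37: R6←I8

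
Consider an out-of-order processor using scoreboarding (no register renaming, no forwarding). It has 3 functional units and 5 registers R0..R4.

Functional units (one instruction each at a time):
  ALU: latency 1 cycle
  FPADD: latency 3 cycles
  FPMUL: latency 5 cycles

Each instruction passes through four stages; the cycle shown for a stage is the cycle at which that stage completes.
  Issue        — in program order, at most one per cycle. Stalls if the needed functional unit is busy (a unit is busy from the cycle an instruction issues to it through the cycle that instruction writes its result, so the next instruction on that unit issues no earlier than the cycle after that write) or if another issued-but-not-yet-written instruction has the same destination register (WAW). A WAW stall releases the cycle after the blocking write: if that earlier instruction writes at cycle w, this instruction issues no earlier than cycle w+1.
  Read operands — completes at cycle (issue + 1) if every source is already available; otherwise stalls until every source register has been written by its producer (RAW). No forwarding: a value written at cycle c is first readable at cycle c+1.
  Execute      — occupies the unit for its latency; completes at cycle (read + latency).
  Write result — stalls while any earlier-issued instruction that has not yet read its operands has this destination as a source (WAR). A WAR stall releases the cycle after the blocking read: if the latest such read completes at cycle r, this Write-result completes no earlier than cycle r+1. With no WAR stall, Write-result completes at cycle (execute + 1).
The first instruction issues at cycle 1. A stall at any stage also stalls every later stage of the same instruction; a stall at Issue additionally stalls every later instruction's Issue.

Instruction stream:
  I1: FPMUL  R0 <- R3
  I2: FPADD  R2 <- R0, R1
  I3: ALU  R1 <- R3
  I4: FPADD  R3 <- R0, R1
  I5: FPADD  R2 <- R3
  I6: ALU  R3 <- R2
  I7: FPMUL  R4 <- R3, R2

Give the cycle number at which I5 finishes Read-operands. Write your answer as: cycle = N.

cycle = 21

I1 -> (1, 2, 7, 8)
I2 -> (2, 9, 12, 13)  // RAW R0: wait I1 write@8
I3 -> (3, 4, 5, 10)  // WAR R1: wait I2 read@9
I4 -> (14, 15, 18, 19)  // struct: FPADD busy until I2 writes@13
I5 -> (20, 21, 24, 25)  // struct: FPADD busy until I4 writes@19
I6 -> (21, 26, 27, 28)  // RAW R2: wait I5 write@25
I7 -> (22, 29, 34, 35)  // RAW R3: wait I6 write@28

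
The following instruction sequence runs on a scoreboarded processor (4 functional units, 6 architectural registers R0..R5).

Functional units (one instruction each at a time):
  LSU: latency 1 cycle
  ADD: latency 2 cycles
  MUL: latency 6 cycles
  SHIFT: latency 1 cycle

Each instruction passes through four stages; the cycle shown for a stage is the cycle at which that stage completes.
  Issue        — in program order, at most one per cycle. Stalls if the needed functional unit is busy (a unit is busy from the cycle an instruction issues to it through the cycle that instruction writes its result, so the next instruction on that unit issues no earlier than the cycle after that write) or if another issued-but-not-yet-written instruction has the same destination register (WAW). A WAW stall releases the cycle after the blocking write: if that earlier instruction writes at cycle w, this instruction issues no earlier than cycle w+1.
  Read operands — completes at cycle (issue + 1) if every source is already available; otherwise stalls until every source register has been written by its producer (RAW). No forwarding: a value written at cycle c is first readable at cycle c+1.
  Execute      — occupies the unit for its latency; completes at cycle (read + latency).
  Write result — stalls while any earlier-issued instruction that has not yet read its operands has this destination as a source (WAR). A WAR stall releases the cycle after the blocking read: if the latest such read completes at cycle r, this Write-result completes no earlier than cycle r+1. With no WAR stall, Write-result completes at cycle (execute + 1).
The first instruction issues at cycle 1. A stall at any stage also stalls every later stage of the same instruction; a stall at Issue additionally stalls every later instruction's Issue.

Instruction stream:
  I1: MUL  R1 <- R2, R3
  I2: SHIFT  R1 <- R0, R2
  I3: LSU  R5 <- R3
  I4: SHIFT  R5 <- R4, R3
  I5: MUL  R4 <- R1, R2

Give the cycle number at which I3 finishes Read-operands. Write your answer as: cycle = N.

cycle = 12

I1 -> (1, 2, 8, 9)
I2 -> (10, 11, 12, 13)  // WAW R1: wait I1 write@9
I3 -> (11, 12, 13, 14)
I4 -> (15, 16, 17, 18)  // WAW R5: wait I3 write@14
I5 -> (16, 17, 23, 24)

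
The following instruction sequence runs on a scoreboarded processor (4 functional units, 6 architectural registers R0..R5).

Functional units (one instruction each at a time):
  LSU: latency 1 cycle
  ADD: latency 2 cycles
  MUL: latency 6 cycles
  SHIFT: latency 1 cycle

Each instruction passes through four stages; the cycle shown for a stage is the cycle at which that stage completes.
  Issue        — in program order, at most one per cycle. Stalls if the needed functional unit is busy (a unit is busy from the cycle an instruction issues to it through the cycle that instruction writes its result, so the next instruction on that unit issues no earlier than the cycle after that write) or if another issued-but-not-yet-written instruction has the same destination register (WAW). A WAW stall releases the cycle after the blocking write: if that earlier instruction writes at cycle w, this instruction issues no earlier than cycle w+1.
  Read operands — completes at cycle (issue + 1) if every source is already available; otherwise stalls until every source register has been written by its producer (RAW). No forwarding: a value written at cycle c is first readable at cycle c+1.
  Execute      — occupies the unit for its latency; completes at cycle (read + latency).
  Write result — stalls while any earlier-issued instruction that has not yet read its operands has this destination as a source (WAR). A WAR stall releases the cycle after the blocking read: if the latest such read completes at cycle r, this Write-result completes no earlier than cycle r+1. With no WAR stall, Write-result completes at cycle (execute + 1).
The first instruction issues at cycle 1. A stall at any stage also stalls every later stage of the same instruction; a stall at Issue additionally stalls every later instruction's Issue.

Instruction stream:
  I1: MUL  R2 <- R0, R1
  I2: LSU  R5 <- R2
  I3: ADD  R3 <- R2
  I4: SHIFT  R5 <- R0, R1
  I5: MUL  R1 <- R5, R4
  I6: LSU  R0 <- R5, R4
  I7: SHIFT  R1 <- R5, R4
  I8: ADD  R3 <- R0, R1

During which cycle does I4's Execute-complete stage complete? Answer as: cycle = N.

  I1 | 1 | 2 | 8 | 9
  I2 | 2 | 10 | 11 | 12   RAW R2: wait I1 write@9
  I3 | 3 | 10 | 12 | 13   RAW R2: wait I1 write@9
  I4 | 13 | 14 | 15 | 16   WAW R5: wait I2 write@12
  I5 | 14 | 17 | 23 | 24   RAW R5: wait I4 write@16
  I6 | 15 | 17 | 18 | 19   RAW R5: wait I4 write@16
  I7 | 25 | 26 | 27 | 28   WAW R1: wait I5 write@24
  I8 | 26 | 29 | 31 | 32   RAW R1: wait I7 write@28

cycle = 15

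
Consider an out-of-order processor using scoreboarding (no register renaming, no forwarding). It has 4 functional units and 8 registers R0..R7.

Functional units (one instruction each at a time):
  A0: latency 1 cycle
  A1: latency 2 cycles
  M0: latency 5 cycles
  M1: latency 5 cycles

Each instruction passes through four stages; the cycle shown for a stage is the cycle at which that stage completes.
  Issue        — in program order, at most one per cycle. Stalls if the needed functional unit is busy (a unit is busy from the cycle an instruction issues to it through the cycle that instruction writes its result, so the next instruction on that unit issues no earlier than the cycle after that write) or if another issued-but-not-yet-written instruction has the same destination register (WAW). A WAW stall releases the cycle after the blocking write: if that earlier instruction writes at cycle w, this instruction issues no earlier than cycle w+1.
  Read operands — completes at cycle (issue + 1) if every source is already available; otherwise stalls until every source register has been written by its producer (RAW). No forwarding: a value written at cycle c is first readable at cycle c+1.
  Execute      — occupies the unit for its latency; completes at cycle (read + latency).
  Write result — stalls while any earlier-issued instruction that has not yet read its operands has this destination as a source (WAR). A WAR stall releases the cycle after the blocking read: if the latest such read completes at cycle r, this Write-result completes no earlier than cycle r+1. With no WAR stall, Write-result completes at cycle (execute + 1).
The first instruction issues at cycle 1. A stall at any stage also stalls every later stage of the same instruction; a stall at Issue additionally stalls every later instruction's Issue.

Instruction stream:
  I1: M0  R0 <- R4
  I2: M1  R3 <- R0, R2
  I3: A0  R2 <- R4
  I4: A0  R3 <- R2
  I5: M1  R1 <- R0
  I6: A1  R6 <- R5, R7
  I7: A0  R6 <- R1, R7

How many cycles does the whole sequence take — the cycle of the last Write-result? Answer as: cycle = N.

cycle = 27

1) issue 1, read 2, done 7, write 8
2) issue 2, read 9, done 14, write 15  <RAW R0: wait I1 write@8>
3) issue 3, read 4, done 5, write 10  <WAR R2: wait I2 read@9>
4) issue 16, read 17, done 18, write 19  <WAW R3: wait I2 write@15>
5) issue 17, read 18, done 23, write 24
6) issue 18, read 19, done 21, write 22
7) issue 23, read 25, done 26, write 27  <WAW R6: wait I6 write@22 / RAW R1: wait I5 write@24>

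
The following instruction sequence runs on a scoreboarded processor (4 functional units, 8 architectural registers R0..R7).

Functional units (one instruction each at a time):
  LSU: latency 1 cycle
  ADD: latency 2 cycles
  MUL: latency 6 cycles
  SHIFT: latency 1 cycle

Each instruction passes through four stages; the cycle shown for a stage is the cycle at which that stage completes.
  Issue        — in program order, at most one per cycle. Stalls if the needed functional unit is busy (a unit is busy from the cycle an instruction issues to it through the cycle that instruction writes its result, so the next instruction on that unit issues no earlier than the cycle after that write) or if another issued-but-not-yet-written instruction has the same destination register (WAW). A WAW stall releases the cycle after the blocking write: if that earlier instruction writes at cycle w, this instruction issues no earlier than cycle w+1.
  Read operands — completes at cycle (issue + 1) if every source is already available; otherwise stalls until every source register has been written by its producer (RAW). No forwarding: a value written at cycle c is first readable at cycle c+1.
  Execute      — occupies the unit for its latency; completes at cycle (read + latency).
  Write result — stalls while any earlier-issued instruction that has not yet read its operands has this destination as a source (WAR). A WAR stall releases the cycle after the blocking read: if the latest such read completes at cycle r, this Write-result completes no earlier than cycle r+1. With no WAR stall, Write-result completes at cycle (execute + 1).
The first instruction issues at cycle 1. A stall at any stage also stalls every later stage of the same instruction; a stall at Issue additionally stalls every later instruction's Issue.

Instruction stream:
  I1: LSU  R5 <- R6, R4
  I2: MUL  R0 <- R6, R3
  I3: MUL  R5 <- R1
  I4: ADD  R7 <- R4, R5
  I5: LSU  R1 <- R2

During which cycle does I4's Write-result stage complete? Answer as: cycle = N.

cycle = 23

t=1  I1 dispatched to LSU
t=2  I1 operands ready · I2 dispatched to MUL
t=3  I1 complete · I2 operands ready
t=4  R5←I1
t=9  I2 complete
t=10  R0←I2
t=11  I3 dispatched to MUL
t=12  I3 operands ready · I4 dispatched to ADD
t=13  I5 dispatched to LSU
t=14  I5 operands ready
t=15  I5 complete
t=16  R1←I5
t=18  I3 complete
t=19  R5←I3
t=20  I4 operands ready
t=22  I4 complete
t=23  R7←I4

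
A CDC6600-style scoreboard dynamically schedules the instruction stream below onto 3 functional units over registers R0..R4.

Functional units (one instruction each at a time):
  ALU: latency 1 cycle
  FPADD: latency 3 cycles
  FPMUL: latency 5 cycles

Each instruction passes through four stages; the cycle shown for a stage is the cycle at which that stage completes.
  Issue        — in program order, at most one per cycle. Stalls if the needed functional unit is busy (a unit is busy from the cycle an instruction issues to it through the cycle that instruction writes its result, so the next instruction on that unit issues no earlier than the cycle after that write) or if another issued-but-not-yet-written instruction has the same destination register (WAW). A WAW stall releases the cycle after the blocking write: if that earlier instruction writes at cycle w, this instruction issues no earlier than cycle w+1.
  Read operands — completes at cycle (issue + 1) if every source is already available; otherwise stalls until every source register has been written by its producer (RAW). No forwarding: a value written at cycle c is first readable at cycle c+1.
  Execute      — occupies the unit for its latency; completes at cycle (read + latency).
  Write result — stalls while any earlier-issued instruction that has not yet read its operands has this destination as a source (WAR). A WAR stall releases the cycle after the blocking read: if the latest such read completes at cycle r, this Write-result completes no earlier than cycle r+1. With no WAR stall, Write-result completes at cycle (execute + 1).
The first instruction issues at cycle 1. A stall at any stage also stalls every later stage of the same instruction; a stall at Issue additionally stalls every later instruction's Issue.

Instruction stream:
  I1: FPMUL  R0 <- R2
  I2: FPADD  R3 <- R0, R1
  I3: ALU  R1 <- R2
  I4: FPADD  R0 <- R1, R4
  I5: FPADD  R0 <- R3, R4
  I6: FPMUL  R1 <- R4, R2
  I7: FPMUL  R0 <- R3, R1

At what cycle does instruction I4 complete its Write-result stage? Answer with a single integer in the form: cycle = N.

I1: IS=1 RO=2 EX=7 WR=8
I2: IS=2 RO=9 EX=12 WR=13  [RAW R0: wait I1 write@8]
I3: IS=3 RO=4 EX=5 WR=10  [WAR R1: wait I2 read@9]
I4: IS=14 RO=15 EX=18 WR=19  [struct: FPADD busy until I2 writes@13]
I5: IS=20 RO=21 EX=24 WR=25  [struct: FPADD busy until I4 writes@19]
I6: IS=21 RO=22 EX=27 WR=28
I7: IS=29 RO=30 EX=35 WR=36  [struct: FPMUL busy until I6 writes@28]

cycle = 19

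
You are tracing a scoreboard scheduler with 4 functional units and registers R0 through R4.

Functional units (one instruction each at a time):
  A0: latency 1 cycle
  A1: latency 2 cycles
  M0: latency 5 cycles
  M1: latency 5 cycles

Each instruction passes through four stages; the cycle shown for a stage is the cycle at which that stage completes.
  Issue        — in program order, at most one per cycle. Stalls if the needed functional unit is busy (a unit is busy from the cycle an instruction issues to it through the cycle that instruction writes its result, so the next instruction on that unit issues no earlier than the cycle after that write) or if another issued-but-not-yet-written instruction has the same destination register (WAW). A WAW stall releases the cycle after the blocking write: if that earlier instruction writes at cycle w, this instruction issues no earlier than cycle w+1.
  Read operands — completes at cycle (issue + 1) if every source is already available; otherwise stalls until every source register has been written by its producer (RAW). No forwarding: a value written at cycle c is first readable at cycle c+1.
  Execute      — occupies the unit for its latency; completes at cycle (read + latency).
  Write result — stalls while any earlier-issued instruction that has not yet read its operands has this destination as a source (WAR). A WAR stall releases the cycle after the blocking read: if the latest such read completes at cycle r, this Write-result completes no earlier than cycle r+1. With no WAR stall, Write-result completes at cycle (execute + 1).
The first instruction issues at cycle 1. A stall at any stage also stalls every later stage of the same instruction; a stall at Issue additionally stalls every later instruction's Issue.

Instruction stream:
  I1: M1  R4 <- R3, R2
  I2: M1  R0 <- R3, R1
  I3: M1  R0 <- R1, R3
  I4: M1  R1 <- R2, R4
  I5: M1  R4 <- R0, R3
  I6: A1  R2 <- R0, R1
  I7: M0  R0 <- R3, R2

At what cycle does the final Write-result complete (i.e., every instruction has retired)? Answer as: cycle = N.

cycle = 45

I1  is:1  ro:2  ex:7  wr:8
I2  is:9  ro:10  ex:15  wr:16  — struct: M1 busy until I1 writes@8
I3  is:17  ro:18  ex:23  wr:24  — struct: M1 busy until I2 writes@16
I4  is:25  ro:26  ex:31  wr:32  — struct: M1 busy until I3 writes@24
I5  is:33  ro:34  ex:39  wr:40  — struct: M1 busy until I4 writes@32
I6  is:34  ro:35  ex:37  wr:38
I7  is:35  ro:39  ex:44  wr:45  — RAW R2: wait I6 write@38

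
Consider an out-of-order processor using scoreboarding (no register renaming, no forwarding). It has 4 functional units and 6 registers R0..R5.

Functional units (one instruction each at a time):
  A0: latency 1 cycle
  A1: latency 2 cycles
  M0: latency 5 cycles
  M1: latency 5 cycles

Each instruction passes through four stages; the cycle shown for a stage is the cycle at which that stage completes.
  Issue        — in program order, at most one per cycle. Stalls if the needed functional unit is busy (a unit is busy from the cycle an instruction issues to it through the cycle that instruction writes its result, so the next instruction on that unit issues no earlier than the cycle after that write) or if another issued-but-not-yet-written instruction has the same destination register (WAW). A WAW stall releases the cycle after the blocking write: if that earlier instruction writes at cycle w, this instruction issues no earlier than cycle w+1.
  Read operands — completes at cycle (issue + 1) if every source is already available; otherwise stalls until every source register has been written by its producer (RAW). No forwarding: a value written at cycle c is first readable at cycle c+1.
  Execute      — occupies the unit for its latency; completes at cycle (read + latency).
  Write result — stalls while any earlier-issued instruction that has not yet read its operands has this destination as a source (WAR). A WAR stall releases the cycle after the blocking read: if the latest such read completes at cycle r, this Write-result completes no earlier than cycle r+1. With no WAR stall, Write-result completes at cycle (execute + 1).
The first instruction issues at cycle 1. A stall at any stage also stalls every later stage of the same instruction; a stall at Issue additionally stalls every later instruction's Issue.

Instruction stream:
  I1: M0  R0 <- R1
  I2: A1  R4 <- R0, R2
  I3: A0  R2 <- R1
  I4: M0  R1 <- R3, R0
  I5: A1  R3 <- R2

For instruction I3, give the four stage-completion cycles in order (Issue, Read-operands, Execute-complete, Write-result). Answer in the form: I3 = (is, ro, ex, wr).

I3 = (3, 4, 5, 10)

c1: I1 issues→M0
c2: I1 reads, I2 issues→A1
c3: I3 issues→A0
c4: I3 reads
c5: I3 exec-done
c7: I1 exec-done
c8: I1 writes R0
c9: I2 reads, I4 issues→M0
c10: I3 writes R2, I4 reads
c11: I2 exec-done
c12: I2 writes R4
c13: I5 issues→A1
c14: I5 reads
c15: I4 exec-done
c16: I4 writes R1, I5 exec-done
c17: I5 writes R3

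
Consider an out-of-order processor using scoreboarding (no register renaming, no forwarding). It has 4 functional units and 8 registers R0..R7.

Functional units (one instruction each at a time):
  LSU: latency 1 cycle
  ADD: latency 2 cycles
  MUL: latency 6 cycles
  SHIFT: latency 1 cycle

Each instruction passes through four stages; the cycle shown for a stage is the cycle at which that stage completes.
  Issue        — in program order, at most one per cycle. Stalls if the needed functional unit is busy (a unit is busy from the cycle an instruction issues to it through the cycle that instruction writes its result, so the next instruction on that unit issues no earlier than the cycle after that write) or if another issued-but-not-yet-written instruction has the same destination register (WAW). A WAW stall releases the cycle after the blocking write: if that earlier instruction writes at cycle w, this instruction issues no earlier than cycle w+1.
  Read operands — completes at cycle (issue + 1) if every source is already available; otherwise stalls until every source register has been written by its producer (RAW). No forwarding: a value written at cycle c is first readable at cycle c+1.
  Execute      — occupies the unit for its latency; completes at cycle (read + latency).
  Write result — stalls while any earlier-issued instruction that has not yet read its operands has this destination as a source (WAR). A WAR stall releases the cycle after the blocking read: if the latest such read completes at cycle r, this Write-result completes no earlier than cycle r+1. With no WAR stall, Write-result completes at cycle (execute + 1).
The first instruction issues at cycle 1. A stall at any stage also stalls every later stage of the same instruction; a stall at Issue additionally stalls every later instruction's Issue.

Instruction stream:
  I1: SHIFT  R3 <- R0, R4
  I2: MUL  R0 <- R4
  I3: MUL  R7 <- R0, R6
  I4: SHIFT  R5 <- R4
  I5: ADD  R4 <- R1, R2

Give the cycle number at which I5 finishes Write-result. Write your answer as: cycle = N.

[1] I1→SHIFT
[2] I1 RO; I2→MUL
[3] I1 EX; I2 RO
[4] I1 WR R3
[9] I2 EX
[10] I2 WR R0
[11] I3→MUL
[12] I3 RO; I4→SHIFT
[13] I4 RO; I5→ADD
[14] I4 EX; I5 RO
[15] I4 WR R5
[16] I5 EX
[17] I5 WR R4
[18] I3 EX
[19] I3 WR R7

cycle = 17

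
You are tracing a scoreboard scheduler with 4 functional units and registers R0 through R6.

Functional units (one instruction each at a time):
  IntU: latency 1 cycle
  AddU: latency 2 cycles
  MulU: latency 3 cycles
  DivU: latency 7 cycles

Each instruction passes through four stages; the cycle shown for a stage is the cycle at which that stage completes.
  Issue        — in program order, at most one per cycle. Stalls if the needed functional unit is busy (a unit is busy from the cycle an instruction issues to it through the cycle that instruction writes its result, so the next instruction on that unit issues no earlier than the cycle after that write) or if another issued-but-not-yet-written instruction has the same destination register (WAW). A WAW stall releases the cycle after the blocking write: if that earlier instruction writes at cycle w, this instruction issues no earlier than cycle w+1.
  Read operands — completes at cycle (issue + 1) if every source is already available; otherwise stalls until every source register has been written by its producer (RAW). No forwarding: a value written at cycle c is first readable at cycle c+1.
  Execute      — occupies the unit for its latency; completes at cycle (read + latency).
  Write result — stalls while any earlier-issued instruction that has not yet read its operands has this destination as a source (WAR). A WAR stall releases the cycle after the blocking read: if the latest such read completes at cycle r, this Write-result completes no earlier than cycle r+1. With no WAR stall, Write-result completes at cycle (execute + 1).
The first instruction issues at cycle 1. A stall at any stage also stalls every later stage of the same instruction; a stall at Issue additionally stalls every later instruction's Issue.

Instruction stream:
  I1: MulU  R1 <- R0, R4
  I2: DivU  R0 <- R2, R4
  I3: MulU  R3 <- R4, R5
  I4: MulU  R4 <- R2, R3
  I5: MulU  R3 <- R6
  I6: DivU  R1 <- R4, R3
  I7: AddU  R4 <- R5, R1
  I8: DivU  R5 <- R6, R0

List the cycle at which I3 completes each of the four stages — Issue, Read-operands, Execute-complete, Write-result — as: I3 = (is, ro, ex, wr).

I3 = (7, 8, 11, 12)

[1] I1 dispatched to MulU
[2] I1 operands ready | I2 dispatched to DivU
[3] I2 operands ready
[5] I1 complete
[6] R1←I1
[7] I3 dispatched to MulU
[8] I3 operands ready
[10] I2 complete
[11] R0←I2 | I3 complete
[12] R3←I3
[13] I4 dispatched to MulU
[14] I4 operands ready
[17] I4 complete
[18] R4←I4
[19] I5 dispatched to MulU
[20] I5 operands ready | I6 dispatched to DivU
[21] I7 dispatched to AddU
[23] I5 complete
[24] R3←I5
[25] I6 operands ready
[32] I6 complete
[33] R1←I6
[34] I7 operands ready | I8 dispatched to DivU
[35] I8 operands ready
[36] I7 complete
[37] R4←I7
[42] I8 complete
[43] R5←I8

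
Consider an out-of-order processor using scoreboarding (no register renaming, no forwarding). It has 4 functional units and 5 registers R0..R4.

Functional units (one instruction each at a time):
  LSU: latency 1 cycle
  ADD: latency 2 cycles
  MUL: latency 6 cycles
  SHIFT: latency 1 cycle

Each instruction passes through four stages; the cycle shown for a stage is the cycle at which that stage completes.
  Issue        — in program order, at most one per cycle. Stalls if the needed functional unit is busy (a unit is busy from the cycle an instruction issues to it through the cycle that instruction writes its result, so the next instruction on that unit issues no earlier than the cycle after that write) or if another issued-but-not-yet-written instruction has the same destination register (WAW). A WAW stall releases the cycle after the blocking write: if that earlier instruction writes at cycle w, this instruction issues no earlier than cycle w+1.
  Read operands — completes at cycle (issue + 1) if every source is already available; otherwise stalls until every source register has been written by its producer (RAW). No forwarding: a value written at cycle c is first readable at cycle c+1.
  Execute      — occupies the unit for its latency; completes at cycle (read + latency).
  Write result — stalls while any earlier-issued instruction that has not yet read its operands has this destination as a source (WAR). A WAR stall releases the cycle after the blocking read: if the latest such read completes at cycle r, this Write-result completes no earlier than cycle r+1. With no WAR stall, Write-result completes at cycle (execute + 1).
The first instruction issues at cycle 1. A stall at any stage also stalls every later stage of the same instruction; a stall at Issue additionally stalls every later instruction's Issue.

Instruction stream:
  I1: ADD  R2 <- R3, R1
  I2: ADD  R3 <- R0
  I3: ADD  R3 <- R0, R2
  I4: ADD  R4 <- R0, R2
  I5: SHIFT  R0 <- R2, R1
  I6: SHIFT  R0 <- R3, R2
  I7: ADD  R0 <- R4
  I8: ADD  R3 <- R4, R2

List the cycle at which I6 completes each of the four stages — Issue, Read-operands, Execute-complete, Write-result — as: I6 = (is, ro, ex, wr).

[I1] 1/2/4/5
[I2] 6/7/9/10  (struct: ADD busy until I1 writes@5)
[I3] 11/12/14/15  (struct: ADD busy until I2 writes@10)
[I4] 16/17/19/20  (struct: ADD busy until I3 writes@15)
[I5] 17/18/19/20
[I6] 21/22/23/24  (struct: SHIFT busy until I5 writes@20)
[I7] 25/26/28/29  (WAW R0: wait I6 write@24)
[I8] 30/31/33/34  (struct: ADD busy until I7 writes@29)

I6 = (21, 22, 23, 24)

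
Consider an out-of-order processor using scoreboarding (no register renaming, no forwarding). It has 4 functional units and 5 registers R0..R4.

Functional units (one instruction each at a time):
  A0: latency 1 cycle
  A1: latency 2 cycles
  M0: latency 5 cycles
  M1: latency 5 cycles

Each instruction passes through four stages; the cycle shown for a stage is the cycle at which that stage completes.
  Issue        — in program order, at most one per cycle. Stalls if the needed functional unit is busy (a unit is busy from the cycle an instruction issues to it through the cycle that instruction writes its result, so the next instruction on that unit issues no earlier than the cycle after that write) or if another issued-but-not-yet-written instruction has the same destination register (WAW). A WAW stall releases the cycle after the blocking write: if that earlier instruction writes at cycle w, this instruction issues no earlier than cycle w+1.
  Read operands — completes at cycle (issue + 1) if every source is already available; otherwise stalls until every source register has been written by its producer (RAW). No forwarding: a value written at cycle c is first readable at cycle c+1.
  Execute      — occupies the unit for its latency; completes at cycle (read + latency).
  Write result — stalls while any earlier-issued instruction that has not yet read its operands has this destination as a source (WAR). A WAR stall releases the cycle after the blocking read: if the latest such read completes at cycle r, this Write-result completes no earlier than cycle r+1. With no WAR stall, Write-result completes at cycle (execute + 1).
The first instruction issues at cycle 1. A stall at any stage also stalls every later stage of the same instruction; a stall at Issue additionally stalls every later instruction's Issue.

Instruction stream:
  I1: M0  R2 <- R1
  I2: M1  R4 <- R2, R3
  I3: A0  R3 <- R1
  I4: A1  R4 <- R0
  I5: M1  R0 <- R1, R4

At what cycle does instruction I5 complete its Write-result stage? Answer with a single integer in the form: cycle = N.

I1: IS=1 RO=2 EX=7 WR=8
I2: IS=2 RO=9 EX=14 WR=15  [RAW R2: wait I1 write@8]
I3: IS=3 RO=4 EX=5 WR=10  [WAR R3: wait I2 read@9]
I4: IS=16 RO=17 EX=19 WR=20  [WAW R4: wait I2 write@15]
I5: IS=17 RO=21 EX=26 WR=27  [RAW R4: wait I4 write@20]

cycle = 27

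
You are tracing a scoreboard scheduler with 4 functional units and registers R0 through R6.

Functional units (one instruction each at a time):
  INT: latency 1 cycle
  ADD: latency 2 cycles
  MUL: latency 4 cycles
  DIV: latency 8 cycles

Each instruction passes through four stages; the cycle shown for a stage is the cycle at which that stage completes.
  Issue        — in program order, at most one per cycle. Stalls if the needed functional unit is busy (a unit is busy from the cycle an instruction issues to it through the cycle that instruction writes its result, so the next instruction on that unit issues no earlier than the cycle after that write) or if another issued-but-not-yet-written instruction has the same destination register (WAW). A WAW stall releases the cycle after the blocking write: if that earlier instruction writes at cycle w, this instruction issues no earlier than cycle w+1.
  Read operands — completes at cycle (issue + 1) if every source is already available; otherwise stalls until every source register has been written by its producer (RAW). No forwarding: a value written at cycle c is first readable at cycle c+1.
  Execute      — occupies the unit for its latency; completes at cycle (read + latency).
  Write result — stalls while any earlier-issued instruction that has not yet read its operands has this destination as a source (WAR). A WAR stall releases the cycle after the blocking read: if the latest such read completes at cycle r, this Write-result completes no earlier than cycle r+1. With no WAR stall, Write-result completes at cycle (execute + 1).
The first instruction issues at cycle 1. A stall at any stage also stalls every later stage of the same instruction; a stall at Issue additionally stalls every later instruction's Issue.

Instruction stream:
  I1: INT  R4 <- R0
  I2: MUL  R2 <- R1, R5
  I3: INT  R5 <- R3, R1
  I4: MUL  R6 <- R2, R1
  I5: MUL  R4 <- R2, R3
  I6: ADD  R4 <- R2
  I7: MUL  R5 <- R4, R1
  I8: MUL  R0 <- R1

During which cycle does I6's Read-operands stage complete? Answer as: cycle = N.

cycle = 24

[I1] 1/2/3/4
[I2] 2/3/7/8
[I3] 5/6/7/8  (struct: INT busy until I1 writes@4)
[I4] 9/10/14/15  (struct: MUL busy until I2 writes@8)
[I5] 16/17/21/22  (struct: MUL busy until I4 writes@15)
[I6] 23/24/26/27  (WAW R4: wait I5 write@22)
[I7] 24/28/32/33  (RAW R4: wait I6 write@27)
[I8] 34/35/39/40  (struct: MUL busy until I7 writes@33)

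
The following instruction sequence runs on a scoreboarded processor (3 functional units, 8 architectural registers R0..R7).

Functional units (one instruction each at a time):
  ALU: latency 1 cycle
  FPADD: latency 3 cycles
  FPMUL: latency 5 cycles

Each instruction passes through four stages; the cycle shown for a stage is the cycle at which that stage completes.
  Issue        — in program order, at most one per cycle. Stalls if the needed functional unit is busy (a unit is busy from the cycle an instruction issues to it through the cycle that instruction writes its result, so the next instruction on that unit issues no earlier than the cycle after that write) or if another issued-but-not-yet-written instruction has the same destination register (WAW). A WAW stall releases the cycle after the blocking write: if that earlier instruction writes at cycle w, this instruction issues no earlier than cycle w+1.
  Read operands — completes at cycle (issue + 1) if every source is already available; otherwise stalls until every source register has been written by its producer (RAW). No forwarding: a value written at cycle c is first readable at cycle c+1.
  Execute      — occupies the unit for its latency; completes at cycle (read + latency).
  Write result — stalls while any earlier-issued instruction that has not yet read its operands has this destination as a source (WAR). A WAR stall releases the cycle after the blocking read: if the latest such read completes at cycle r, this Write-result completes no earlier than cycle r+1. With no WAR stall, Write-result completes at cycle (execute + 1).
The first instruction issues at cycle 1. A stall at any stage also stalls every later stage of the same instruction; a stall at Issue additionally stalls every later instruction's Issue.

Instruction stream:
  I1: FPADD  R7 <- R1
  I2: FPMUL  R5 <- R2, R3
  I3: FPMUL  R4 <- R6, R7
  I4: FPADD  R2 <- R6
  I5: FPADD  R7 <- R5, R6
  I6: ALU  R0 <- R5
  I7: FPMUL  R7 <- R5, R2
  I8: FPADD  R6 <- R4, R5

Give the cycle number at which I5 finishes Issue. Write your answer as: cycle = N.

cycle = 17

1) issue 1, read 2, done 5, write 6
2) issue 2, read 3, done 8, write 9
3) issue 10, read 11, done 16, write 17  <struct: FPMUL busy until I2 writes@9>
4) issue 11, read 12, done 15, write 16
5) issue 17, read 18, done 21, write 22  <struct: FPADD busy until I4 writes@16>
6) issue 18, read 19, done 20, write 21
7) issue 23, read 24, done 29, write 30  <WAW R7: wait I5 write@22>
8) issue 24, read 25, done 28, write 29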